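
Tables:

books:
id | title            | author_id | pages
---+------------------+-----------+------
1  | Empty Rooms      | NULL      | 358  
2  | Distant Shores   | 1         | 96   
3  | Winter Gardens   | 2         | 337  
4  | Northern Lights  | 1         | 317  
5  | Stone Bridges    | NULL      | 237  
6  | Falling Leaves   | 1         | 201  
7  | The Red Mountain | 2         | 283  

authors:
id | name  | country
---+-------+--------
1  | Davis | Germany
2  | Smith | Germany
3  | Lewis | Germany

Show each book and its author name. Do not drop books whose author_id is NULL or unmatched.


LEFT JOIN keeps every row from books (the left table); where author_id has no match in authors, the author columns become NULL. Walk through each book:
  - book 1 (Empty Rooms): author_id=NULL, no match -> kept with NULL
  - book 2 (Distant Shores): author_id=1 -> matches Davis
  - book 3 (Winter Gardens): author_id=2 -> matches Smith
  - book 4 (Northern Lights): author_id=1 -> matches Davis
  - book 5 (Stone Bridges): author_id=NULL, no match -> kept with NULL
  - book 6 (Falling Leaves): author_id=1 -> matches Davis
  - book 7 (The Red Mountain): author_id=2 -> matches Smith
All 7 rows appear; 2 have NULL author.

SQL:
SELECT a.title, b.name AS author
FROM books a
LEFT JOIN authors b ON a.author_id = b.id

Result:
title            | author
-----------------+-------
Empty Rooms      | NULL  
Distant Shores   | Davis 
Winter Gardens   | Smith 
Northern Lights  | Davis 
Stone Bridges    | NULL  
Falling Leaves   | Davis 
The Red Mountain | Smith 


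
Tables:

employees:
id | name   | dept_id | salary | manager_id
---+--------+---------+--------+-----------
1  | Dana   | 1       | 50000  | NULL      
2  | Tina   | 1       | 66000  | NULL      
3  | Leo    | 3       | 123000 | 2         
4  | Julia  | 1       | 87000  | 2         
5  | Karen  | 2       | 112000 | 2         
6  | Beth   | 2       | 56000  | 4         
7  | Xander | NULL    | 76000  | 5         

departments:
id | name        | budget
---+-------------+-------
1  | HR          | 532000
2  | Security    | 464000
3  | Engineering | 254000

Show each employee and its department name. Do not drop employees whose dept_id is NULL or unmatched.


LEFT JOIN keeps every row from employees (the left table); where dept_id has no match in departments, the department columns become NULL. Walk through each employee:
  - employee 1 (Dana): dept_id=1 -> matches HR
  - employee 2 (Tina): dept_id=1 -> matches HR
  - employee 3 (Leo): dept_id=3 -> matches Engineering
  - employee 4 (Julia): dept_id=1 -> matches HR
  - employee 5 (Karen): dept_id=2 -> matches Security
  - employee 6 (Beth): dept_id=2 -> matches Security
  - employee 7 (Xander): dept_id=NULL, no match -> kept with NULL
All 7 rows appear; 1 has NULL department.

SQL:
SELECT a.name, b.name AS department
FROM employees a
LEFT JOIN departments b ON a.dept_id = b.id

Result:
name   | department 
-------+------------
Dana   | HR         
Tina   | HR         
Leo    | Engineering
Julia  | HR         
Karen  | Security   
Beth   | Security   
Xander | NULL       


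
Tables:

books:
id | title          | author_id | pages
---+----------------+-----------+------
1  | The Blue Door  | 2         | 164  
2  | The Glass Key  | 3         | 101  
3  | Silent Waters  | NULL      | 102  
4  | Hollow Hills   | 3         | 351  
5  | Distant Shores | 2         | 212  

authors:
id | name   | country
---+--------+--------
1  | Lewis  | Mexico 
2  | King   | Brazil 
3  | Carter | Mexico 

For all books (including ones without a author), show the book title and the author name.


LEFT JOIN keeps every row from books (the left table); where author_id has no match in authors, the author columns become NULL. Walk through each book:
  - book 1 (The Blue Door): author_id=2 -> matches King
  - book 2 (The Glass Key): author_id=3 -> matches Carter
  - book 3 (Silent Waters): author_id=NULL, no match -> kept with NULL
  - book 4 (Hollow Hills): author_id=3 -> matches Carter
  - book 5 (Distant Shores): author_id=2 -> matches King
All 5 rows appear; 1 has NULL author.

SQL:
SELECT a.title, b.name AS author
FROM books a
LEFT JOIN authors b ON a.author_id = b.id

Result:
title          | author
---------------+-------
The Blue Door  | King  
The Glass Key  | Carter
Silent Waters  | NULL  
Hollow Hills   | Carter
Distant Shores | King  


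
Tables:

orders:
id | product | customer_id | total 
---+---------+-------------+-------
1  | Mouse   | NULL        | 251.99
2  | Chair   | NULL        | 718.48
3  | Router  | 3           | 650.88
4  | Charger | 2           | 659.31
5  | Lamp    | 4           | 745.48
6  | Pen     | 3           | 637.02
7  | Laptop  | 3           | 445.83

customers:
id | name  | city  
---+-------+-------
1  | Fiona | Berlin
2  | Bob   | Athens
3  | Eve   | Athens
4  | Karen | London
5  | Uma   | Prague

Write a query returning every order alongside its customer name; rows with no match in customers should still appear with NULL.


LEFT JOIN keeps every row from orders (the left table); where customer_id has no match in customers, the customer columns become NULL. Walk through each order:
  - order 1 (Mouse): customer_id=NULL, no match -> kept with NULL
  - order 2 (Chair): customer_id=NULL, no match -> kept with NULL
  - order 3 (Router): customer_id=3 -> matches Eve
  - order 4 (Charger): customer_id=2 -> matches Bob
  - order 5 (Lamp): customer_id=4 -> matches Karen
  - order 6 (Pen): customer_id=3 -> matches Eve
  - order 7 (Laptop): customer_id=3 -> matches Eve
All 7 rows appear; 2 have NULL customer.

SQL:
SELECT a.product, b.name AS customer
FROM orders a
LEFT JOIN customers b ON a.customer_id = b.id

Result:
product | customer
--------+---------
Mouse   | NULL    
Chair   | NULL    
Router  | Eve     
Charger | Bob     
Lamp    | Karen   
Pen     | Eve     
Laptop  | Eve     


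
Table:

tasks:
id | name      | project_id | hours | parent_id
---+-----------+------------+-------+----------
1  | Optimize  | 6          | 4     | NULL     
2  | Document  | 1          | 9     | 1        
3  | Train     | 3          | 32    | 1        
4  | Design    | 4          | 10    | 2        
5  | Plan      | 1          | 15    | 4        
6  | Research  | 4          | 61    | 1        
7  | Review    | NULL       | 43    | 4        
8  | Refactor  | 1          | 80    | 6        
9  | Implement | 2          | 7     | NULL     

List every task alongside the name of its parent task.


This is a self-join: tasks is joined to a second copy of itself, matching each row's parent_id to another row's id. Use LEFT JOIN so rows with parent_id=NULL are kept.
  - task 1 (Optimize): parent_id=NULL -> NULL
  - task 2 (Document): parent_id=1 -> Optimize
  - task 3 (Train): parent_id=1 -> Optimize
  - task 4 (Design): parent_id=2 -> Document
  - task 5 (Plan): parent_id=4 -> Design
  - task 6 (Research): parent_id=1 -> Optimize
  - task 7 (Review): parent_id=4 -> Design
  - task 8 (Refactor): parent_id=6 -> Research
  - task 9 (Implement): parent_id=NULL -> NULL

SQL:
SELECT a.name AS item, b.name AS parent
FROM tasks a
LEFT JOIN tasks b ON a.parent_id = b.id

Result:
item      | parent  
----------+---------
Optimize  | NULL    
Document  | Optimize
Train     | Optimize
Design    | Document
Plan      | Design  
Research  | Optimize
Review    | Design  
Refactor  | Research
Implement | NULL    


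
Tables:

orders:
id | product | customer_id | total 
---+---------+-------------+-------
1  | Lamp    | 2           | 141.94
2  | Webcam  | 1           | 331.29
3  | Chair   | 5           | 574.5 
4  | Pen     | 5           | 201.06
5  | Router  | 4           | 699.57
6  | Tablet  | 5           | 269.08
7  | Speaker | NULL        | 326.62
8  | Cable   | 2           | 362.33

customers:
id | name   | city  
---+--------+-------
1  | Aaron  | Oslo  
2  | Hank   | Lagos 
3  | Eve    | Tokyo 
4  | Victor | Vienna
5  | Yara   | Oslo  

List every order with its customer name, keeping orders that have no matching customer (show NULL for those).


LEFT JOIN keeps every row from orders (the left table); where customer_id has no match in customers, the customer columns become NULL. Walk through each order:
  - order 1 (Lamp): customer_id=2 -> matches Hank
  - order 2 (Webcam): customer_id=1 -> matches Aaron
  - order 3 (Chair): customer_id=5 -> matches Yara
  - order 4 (Pen): customer_id=5 -> matches Yara
  - order 5 (Router): customer_id=4 -> matches Victor
  - order 6 (Tablet): customer_id=5 -> matches Yara
  - order 7 (Speaker): customer_id=NULL, no match -> kept with NULL
  - order 8 (Cable): customer_id=2 -> matches Hank
All 8 rows appear; 1 has NULL customer.

SQL:
SELECT a.product, b.name AS customer
FROM orders a
LEFT JOIN customers b ON a.customer_id = b.id

Result:
product | customer
--------+---------
Lamp    | Hank    
Webcam  | Aaron   
Chair   | Yara    
Pen     | Yara    
Router  | Victor  
Tablet  | Yara    
Speaker | NULL    
Cable   | Hank    


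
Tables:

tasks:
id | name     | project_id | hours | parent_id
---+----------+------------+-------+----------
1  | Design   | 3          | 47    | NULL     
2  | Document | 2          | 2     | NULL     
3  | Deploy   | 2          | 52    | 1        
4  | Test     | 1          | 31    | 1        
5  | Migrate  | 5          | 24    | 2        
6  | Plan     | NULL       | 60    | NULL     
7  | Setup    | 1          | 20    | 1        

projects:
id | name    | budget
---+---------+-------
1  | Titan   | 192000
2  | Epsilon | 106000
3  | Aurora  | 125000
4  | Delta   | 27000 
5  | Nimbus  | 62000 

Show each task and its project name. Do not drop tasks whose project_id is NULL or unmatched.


LEFT JOIN keeps every row from tasks (the left table); where project_id has no match in projects, the project columns become NULL. Walk through each task:
  - task 1 (Design): project_id=3 -> matches Aurora
  - task 2 (Document): project_id=2 -> matches Epsilon
  - task 3 (Deploy): project_id=2 -> matches Epsilon
  - task 4 (Test): project_id=1 -> matches Titan
  - task 5 (Migrate): project_id=5 -> matches Nimbus
  - task 6 (Plan): project_id=NULL, no match -> kept with NULL
  - task 7 (Setup): project_id=1 -> matches Titan
All 7 rows appear; 1 has NULL project.

SQL:
SELECT a.name, b.name AS project
FROM tasks a
LEFT JOIN projects b ON a.project_id = b.id

Result:
name     | project
---------+--------
Design   | Aurora 
Document | Epsilon
Deploy   | Epsilon
Test     | Titan  
Migrate  | Nimbus 
Plan     | NULL   
Setup    | Titan  


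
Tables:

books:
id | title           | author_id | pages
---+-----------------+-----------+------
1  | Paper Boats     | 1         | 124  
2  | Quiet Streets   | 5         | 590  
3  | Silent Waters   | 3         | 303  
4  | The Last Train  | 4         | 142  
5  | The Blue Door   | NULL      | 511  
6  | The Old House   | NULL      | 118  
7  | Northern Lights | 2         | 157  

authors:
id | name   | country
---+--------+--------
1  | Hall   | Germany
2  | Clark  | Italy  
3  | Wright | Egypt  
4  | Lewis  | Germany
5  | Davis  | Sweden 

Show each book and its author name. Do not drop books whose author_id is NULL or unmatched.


LEFT JOIN keeps every row from books (the left table); where author_id has no match in authors, the author columns become NULL. Walk through each book:
  - book 1 (Paper Boats): author_id=1 -> matches Hall
  - book 2 (Quiet Streets): author_id=5 -> matches Davis
  - book 3 (Silent Waters): author_id=3 -> matches Wright
  - book 4 (The Last Train): author_id=4 -> matches Lewis
  - book 5 (The Blue Door): author_id=NULL, no match -> kept with NULL
  - book 6 (The Old House): author_id=NULL, no match -> kept with NULL
  - book 7 (Northern Lights): author_id=2 -> matches Clark
All 7 rows appear; 2 have NULL author.

SQL:
SELECT a.title, b.name AS author
FROM books a
LEFT JOIN authors b ON a.author_id = b.id

Result:
title           | author
----------------+-------
Paper Boats     | Hall  
Quiet Streets   | Davis 
Silent Waters   | Wright
The Last Train  | Lewis 
The Blue Door   | NULL  
The Old House   | NULL  
Northern Lights | Clark 


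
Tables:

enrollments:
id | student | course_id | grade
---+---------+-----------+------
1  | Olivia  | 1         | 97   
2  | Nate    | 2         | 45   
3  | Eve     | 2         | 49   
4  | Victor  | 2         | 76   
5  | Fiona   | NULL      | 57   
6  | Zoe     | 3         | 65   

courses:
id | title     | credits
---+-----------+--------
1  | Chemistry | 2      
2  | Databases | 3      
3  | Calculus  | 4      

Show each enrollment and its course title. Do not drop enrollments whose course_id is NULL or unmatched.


LEFT JOIN keeps every row from enrollments (the left table); where course_id has no match in courses, the course columns become NULL. Walk through each enrollment:
  - enrollment 1 (Olivia): course_id=1 -> matches Chemistry
  - enrollment 2 (Nate): course_id=2 -> matches Databases
  - enrollment 3 (Eve): course_id=2 -> matches Databases
  - enrollment 4 (Victor): course_id=2 -> matches Databases
  - enrollment 5 (Fiona): course_id=NULL, no match -> kept with NULL
  - enrollment 6 (Zoe): course_id=3 -> matches Calculus
All 6 rows appear; 1 has NULL course.

SQL:
SELECT a.student, b.title AS course
FROM enrollments a
LEFT JOIN courses b ON a.course_id = b.id

Result:
student | course   
--------+----------
Olivia  | Chemistry
Nate    | Databases
Eve     | Databases
Victor  | Databases
Fiona   | NULL     
Zoe     | Calculus 


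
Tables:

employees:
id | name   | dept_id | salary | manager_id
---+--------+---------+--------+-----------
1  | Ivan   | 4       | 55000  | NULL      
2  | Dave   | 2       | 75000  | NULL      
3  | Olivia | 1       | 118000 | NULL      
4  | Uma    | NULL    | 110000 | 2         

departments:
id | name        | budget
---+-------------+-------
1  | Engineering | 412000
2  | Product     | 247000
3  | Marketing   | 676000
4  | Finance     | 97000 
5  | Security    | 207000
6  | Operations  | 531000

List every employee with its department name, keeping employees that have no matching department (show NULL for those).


LEFT JOIN keeps every row from employees (the left table); where dept_id has no match in departments, the department columns become NULL. Walk through each employee:
  - employee 1 (Ivan): dept_id=4 -> matches Finance
  - employee 2 (Dave): dept_id=2 -> matches Product
  - employee 3 (Olivia): dept_id=1 -> matches Engineering
  - employee 4 (Uma): dept_id=NULL, no match -> kept with NULL
All 4 rows appear; 1 has NULL department.

SQL:
SELECT a.name, b.name AS department
FROM employees a
LEFT JOIN departments b ON a.dept_id = b.id

Result:
name   | department 
-------+------------
Ivan   | Finance    
Dave   | Product    
Olivia | Engineering
Uma    | NULL       


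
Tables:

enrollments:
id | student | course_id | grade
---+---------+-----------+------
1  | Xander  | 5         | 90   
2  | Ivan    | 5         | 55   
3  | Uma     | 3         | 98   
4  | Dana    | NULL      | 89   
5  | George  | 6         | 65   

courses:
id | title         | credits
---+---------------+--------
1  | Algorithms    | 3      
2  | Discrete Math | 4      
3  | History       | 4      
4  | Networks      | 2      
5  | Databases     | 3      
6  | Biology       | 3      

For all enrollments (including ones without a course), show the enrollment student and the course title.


LEFT JOIN keeps every row from enrollments (the left table); where course_id has no match in courses, the course columns become NULL. Walk through each enrollment:
  - enrollment 1 (Xander): course_id=5 -> matches Databases
  - enrollment 2 (Ivan): course_id=5 -> matches Databases
  - enrollment 3 (Uma): course_id=3 -> matches History
  - enrollment 4 (Dana): course_id=NULL, no match -> kept with NULL
  - enrollment 5 (George): course_id=6 -> matches Biology
All 5 rows appear; 1 has NULL course.

SQL:
SELECT a.student, b.title AS course
FROM enrollments a
LEFT JOIN courses b ON a.course_id = b.id

Result:
student | course   
--------+----------
Xander  | Databases
Ivan    | Databases
Uma     | History  
Dana    | NULL     
George  | Biology  


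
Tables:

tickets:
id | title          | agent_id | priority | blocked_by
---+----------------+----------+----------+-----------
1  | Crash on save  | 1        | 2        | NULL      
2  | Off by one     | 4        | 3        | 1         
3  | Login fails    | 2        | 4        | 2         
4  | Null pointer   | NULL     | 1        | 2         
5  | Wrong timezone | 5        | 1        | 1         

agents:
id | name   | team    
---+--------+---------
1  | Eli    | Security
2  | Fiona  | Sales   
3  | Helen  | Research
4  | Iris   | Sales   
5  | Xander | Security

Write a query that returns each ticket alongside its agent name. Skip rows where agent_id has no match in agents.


INNER JOIN keeps only tickets rows whose agent_id matches an id in agents. Walk through each ticket:
  - ticket 1 (Crash on save): agent_id=1 -> matches Eli
  - ticket 2 (Off by one): agent_id=4 -> matches Iris
  - ticket 3 (Login fails): agent_id=2 -> matches Fiona
  - ticket 4 (Null pointer): agent_id=NULL, no match -> dropped
  - ticket 5 (Wrong timezone): agent_id=5 -> matches Xander
So 1 of 5 rows is dropped.

SQL:
SELECT a.title, b.name AS agent
FROM tickets a
INNER JOIN agents b ON a.agent_id = b.id

Result:
title          | agent 
---------------+-------
Crash on save  | Eli   
Off by one     | Iris  
Login fails    | Fiona 
Wrong timezone | Xander


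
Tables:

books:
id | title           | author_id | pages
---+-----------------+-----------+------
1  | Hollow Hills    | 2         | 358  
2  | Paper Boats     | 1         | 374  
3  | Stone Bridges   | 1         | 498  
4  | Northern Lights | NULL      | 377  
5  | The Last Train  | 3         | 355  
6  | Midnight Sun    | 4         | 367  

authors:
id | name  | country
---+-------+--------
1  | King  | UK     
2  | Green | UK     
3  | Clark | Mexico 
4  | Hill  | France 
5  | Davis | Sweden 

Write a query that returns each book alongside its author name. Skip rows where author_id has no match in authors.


INNER JOIN keeps only books rows whose author_id matches an id in authors. Walk through each book:
  - book 1 (Hollow Hills): author_id=2 -> matches Green
  - book 2 (Paper Boats): author_id=1 -> matches King
  - book 3 (Stone Bridges): author_id=1 -> matches King
  - book 4 (Northern Lights): author_id=NULL, no match -> dropped
  - book 5 (The Last Train): author_id=3 -> matches Clark
  - book 6 (Midnight Sun): author_id=4 -> matches Hill
So 1 of 6 rows is dropped.

SQL:
SELECT a.title, b.name AS author
FROM books a
INNER JOIN authors b ON a.author_id = b.id

Result:
title          | author
---------------+-------
Hollow Hills   | Green 
Paper Boats    | King  
Stone Bridges  | King  
The Last Train | Clark 
Midnight Sun   | Hill  


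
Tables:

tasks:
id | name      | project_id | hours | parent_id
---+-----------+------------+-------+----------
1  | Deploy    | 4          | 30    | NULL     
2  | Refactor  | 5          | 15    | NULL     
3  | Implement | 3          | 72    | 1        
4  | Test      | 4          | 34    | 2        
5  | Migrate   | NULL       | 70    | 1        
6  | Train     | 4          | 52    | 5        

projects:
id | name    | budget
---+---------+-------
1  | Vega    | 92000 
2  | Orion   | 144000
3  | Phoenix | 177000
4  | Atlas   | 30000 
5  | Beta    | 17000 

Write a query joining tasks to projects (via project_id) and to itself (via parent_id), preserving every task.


Two LEFT JOINs from the same base table tasks: one to projects via project_id, one to tasks itself via parent_id. Both are LEFT so every task is preserved.
Match against projects:
  - task 1 (Deploy): project_id=4 -> matches Atlas
  - task 2 (Refactor): project_id=5 -> matches Beta
  - task 3 (Implement): project_id=3 -> matches Phoenix
  - task 4 (Test): project_id=4 -> matches Atlas
  - task 5 (Migrate): project_id=NULL, no match -> kept with NULL
  - task 6 (Train): project_id=4 -> matches Atlas
Match against tasks (self):
  - task 1 (Deploy): parent_id=NULL -> NULL
  - task 2 (Refactor): parent_id=NULL -> NULL
  - task 3 (Implement): parent_id=1 -> Deploy
  - task 4 (Test): parent_id=2 -> Refactor
  - task 5 (Migrate): parent_id=1 -> Deploy
  - task 6 (Train): parent_id=5 -> Migrate

SQL:
SELECT a.name, b.name AS project, c.name AS parent
FROM tasks a
LEFT JOIN projects b ON a.project_id = b.id
LEFT JOIN tasks c ON a.parent_id = c.id

Result:
name      | project | parent  
----------+---------+---------
Deploy    | Atlas   | NULL    
Refactor  | Beta    | NULL    
Implement | Phoenix | Deploy  
Test      | Atlas   | Refactor
Migrate   | NULL    | Deploy  
Train     | Atlas   | Migrate 


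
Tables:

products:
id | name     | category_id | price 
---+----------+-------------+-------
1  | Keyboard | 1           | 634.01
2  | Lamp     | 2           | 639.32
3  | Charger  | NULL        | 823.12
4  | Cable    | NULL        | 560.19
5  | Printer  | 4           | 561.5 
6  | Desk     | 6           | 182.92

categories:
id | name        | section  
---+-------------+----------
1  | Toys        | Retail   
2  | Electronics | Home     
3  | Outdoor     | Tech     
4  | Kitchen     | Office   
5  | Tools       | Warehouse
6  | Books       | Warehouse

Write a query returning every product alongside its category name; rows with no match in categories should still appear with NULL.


LEFT JOIN keeps every row from products (the left table); where category_id has no match in categories, the category columns become NULL. Walk through each product:
  - product 1 (Keyboard): category_id=1 -> matches Toys
  - product 2 (Lamp): category_id=2 -> matches Electronics
  - product 3 (Charger): category_id=NULL, no match -> kept with NULL
  - product 4 (Cable): category_id=NULL, no match -> kept with NULL
  - product 5 (Printer): category_id=4 -> matches Kitchen
  - product 6 (Desk): category_id=6 -> matches Books
All 6 rows appear; 2 have NULL category.

SQL:
SELECT a.name, b.name AS category
FROM products a
LEFT JOIN categories b ON a.category_id = b.id

Result:
name     | category   
---------+------------
Keyboard | Toys       
Lamp     | Electronics
Charger  | NULL       
Cable    | NULL       
Printer  | Kitchen    
Desk     | Books      


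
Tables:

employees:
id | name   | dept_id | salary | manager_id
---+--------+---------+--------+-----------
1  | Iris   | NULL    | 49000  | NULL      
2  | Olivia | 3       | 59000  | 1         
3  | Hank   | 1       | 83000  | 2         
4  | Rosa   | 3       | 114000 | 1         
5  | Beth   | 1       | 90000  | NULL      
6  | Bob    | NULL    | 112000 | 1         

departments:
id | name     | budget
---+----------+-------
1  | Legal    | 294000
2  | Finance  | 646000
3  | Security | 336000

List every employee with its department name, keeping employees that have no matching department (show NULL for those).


LEFT JOIN keeps every row from employees (the left table); where dept_id has no match in departments, the department columns become NULL. Walk through each employee:
  - employee 1 (Iris): dept_id=NULL, no match -> kept with NULL
  - employee 2 (Olivia): dept_id=3 -> matches Security
  - employee 3 (Hank): dept_id=1 -> matches Legal
  - employee 4 (Rosa): dept_id=3 -> matches Security
  - employee 5 (Beth): dept_id=1 -> matches Legal
  - employee 6 (Bob): dept_id=NULL, no match -> kept with NULL
All 6 rows appear; 2 have NULL department.

SQL:
SELECT a.name, b.name AS department
FROM employees a
LEFT JOIN departments b ON a.dept_id = b.id

Result:
name   | department
-------+-----------
Iris   | NULL      
Olivia | Security  
Hank   | Legal     
Rosa   | Security  
Beth   | Legal     
Bob    | NULL      


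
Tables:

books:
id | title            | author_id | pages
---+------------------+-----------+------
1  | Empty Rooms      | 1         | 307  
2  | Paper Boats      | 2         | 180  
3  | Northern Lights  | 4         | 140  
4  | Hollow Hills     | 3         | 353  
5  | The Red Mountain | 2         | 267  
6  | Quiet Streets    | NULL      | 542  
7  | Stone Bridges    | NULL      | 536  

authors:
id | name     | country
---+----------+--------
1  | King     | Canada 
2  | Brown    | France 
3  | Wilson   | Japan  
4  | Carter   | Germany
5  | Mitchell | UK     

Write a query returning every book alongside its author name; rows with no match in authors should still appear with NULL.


LEFT JOIN keeps every row from books (the left table); where author_id has no match in authors, the author columns become NULL. Walk through each book:
  - book 1 (Empty Rooms): author_id=1 -> matches King
  - book 2 (Paper Boats): author_id=2 -> matches Brown
  - book 3 (Northern Lights): author_id=4 -> matches Carter
  - book 4 (Hollow Hills): author_id=3 -> matches Wilson
  - book 5 (The Red Mountain): author_id=2 -> matches Brown
  - book 6 (Quiet Streets): author_id=NULL, no match -> kept with NULL
  - book 7 (Stone Bridges): author_id=NULL, no match -> kept with NULL
All 7 rows appear; 2 have NULL author.

SQL:
SELECT a.title, b.name AS author
FROM books a
LEFT JOIN authors b ON a.author_id = b.id

Result:
title            | author
-----------------+-------
Empty Rooms      | King  
Paper Boats      | Brown 
Northern Lights  | Carter
Hollow Hills     | Wilson
The Red Mountain | Brown 
Quiet Streets    | NULL  
Stone Bridges    | NULL  


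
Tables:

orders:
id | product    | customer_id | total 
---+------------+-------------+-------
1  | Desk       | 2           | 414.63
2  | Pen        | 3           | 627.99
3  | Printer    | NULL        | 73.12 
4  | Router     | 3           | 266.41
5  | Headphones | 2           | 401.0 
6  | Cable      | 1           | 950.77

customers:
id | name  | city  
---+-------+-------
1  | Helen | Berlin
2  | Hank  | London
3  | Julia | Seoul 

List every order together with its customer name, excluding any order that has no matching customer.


INNER JOIN keeps only orders rows whose customer_id matches an id in customers. Walk through each order:
  - order 1 (Desk): customer_id=2 -> matches Hank
  - order 2 (Pen): customer_id=3 -> matches Julia
  - order 3 (Printer): customer_id=NULL, no match -> dropped
  - order 4 (Router): customer_id=3 -> matches Julia
  - order 5 (Headphones): customer_id=2 -> matches Hank
  - order 6 (Cable): customer_id=1 -> matches Helen
So 1 of 6 rows is dropped.

SQL:
SELECT a.product, b.name AS customer
FROM orders a
INNER JOIN customers b ON a.customer_id = b.id

Result:
product    | customer
-----------+---------
Desk       | Hank    
Pen        | Julia   
Router     | Julia   
Headphones | Hank    
Cable      | Helen   


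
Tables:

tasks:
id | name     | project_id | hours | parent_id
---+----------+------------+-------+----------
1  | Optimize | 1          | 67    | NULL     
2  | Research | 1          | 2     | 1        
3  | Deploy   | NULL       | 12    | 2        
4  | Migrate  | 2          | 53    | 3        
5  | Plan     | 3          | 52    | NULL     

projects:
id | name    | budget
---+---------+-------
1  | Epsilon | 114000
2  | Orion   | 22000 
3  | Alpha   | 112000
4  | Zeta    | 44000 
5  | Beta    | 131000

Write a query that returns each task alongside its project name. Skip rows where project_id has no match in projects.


INNER JOIN keeps only tasks rows whose project_id matches an id in projects. Walk through each task:
  - task 1 (Optimize): project_id=1 -> matches Epsilon
  - task 2 (Research): project_id=1 -> matches Epsilon
  - task 3 (Deploy): project_id=NULL, no match -> dropped
  - task 4 (Migrate): project_id=2 -> matches Orion
  - task 5 (Plan): project_id=3 -> matches Alpha
So 1 of 5 rows is dropped.

SQL:
SELECT a.name, b.name AS project
FROM tasks a
INNER JOIN projects b ON a.project_id = b.id

Result:
name     | project
---------+--------
Optimize | Epsilon
Research | Epsilon
Migrate  | Orion  
Plan     | Alpha  


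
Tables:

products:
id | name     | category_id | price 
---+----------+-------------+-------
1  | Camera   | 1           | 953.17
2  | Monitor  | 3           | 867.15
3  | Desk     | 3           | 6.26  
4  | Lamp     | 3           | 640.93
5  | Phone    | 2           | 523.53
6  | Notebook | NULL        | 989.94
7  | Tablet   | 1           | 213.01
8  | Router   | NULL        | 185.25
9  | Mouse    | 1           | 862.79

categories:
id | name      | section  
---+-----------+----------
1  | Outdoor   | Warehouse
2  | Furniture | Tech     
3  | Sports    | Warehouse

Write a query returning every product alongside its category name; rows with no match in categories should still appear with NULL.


LEFT JOIN keeps every row from products (the left table); where category_id has no match in categories, the category columns become NULL. Walk through each product:
  - product 1 (Camera): category_id=1 -> matches Outdoor
  - product 2 (Monitor): category_id=3 -> matches Sports
  - product 3 (Desk): category_id=3 -> matches Sports
  - product 4 (Lamp): category_id=3 -> matches Sports
  - product 5 (Phone): category_id=2 -> matches Furniture
  - product 6 (Notebook): category_id=NULL, no match -> kept with NULL
  - product 7 (Tablet): category_id=1 -> matches Outdoor
  - product 8 (Router): category_id=NULL, no match -> kept with NULL
  - product 9 (Mouse): category_id=1 -> matches Outdoor
All 9 rows appear; 2 have NULL category.

SQL:
SELECT a.name, b.name AS category
FROM products a
LEFT JOIN categories b ON a.category_id = b.id

Result:
name     | category 
---------+----------
Camera   | Outdoor  
Monitor  | Sports   
Desk     | Sports   
Lamp     | Sports   
Phone    | Furniture
Notebook | NULL     
Tablet   | Outdoor  
Router   | NULL     
Mouse    | Outdoor  


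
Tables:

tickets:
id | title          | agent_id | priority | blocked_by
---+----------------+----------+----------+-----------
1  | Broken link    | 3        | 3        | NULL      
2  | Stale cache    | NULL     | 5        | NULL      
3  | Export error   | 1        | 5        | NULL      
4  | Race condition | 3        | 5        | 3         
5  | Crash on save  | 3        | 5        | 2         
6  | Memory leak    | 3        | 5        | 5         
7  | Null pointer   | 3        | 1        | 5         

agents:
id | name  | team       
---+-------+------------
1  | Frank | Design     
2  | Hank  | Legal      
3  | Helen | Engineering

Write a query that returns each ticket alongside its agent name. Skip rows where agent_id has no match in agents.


INNER JOIN keeps only tickets rows whose agent_id matches an id in agents. Walk through each ticket:
  - ticket 1 (Broken link): agent_id=3 -> matches Helen
  - ticket 2 (Stale cache): agent_id=NULL, no match -> dropped
  - ticket 3 (Export error): agent_id=1 -> matches Frank
  - ticket 4 (Race condition): agent_id=3 -> matches Helen
  - ticket 5 (Crash on save): agent_id=3 -> matches Helen
  - ticket 6 (Memory leak): agent_id=3 -> matches Helen
  - ticket 7 (Null pointer): agent_id=3 -> matches Helen
So 1 of 7 rows is dropped.

SQL:
SELECT a.title, b.name AS agent
FROM tickets a
INNER JOIN agents b ON a.agent_id = b.id

Result:
title          | agent
---------------+------
Broken link    | Helen
Export error   | Frank
Race condition | Helen
Crash on save  | Helen
Memory leak    | Helen
Null pointer   | Helen


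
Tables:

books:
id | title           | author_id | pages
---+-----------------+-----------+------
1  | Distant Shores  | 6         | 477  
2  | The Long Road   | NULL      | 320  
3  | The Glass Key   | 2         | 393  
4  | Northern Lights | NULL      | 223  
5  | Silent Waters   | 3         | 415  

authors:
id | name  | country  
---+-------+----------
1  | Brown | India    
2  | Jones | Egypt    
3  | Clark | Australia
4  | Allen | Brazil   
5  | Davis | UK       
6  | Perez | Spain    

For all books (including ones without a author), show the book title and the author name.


LEFT JOIN keeps every row from books (the left table); where author_id has no match in authors, the author columns become NULL. Walk through each book:
  - book 1 (Distant Shores): author_id=6 -> matches Perez
  - book 2 (The Long Road): author_id=NULL, no match -> kept with NULL
  - book 3 (The Glass Key): author_id=2 -> matches Jones
  - book 4 (Northern Lights): author_id=NULL, no match -> kept with NULL
  - book 5 (Silent Waters): author_id=3 -> matches Clark
All 5 rows appear; 2 have NULL author.

SQL:
SELECT a.title, b.name AS author
FROM books a
LEFT JOIN authors b ON a.author_id = b.id

Result:
title           | author
----------------+-------
Distant Shores  | Perez 
The Long Road   | NULL  
The Glass Key   | Jones 
Northern Lights | NULL  
Silent Waters   | Clark 


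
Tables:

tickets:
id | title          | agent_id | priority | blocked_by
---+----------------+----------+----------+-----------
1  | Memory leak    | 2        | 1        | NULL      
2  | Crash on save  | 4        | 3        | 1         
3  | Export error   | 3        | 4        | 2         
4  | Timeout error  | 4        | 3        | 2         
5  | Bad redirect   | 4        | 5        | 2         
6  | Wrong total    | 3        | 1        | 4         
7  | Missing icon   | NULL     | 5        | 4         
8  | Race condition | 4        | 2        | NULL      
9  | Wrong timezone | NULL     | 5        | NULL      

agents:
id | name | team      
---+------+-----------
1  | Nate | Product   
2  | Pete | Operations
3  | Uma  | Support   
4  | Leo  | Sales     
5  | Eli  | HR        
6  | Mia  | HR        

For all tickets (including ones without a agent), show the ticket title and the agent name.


LEFT JOIN keeps every row from tickets (the left table); where agent_id has no match in agents, the agent columns become NULL. Walk through each ticket:
  - ticket 1 (Memory leak): agent_id=2 -> matches Pete
  - ticket 2 (Crash on save): agent_id=4 -> matches Leo
  - ticket 3 (Export error): agent_id=3 -> matches Uma
  - ticket 4 (Timeout error): agent_id=4 -> matches Leo
  - ticket 5 (Bad redirect): agent_id=4 -> matches Leo
  - ticket 6 (Wrong total): agent_id=3 -> matches Uma
  - ticket 7 (Missing icon): agent_id=NULL, no match -> kept with NULL
  - ticket 8 (Race condition): agent_id=4 -> matches Leo
  - ticket 9 (Wrong timezone): agent_id=NULL, no match -> kept with NULL
All 9 rows appear; 2 have NULL agent.

SQL:
SELECT a.title, b.name AS agent
FROM tickets a
LEFT JOIN agents b ON a.agent_id = b.id

Result:
title          | agent
---------------+------
Memory leak    | Pete 
Crash on save  | Leo  
Export error   | Uma  
Timeout error  | Leo  
Bad redirect   | Leo  
Wrong total    | Uma  
Missing icon   | NULL 
Race condition | Leo  
Wrong timezone | NULL 


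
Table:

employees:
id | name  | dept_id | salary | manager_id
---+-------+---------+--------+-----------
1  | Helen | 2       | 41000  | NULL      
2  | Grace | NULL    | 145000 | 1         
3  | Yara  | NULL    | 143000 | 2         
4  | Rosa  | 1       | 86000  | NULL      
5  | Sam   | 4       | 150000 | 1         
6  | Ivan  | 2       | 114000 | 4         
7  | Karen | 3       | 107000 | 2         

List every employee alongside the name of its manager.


This is a self-join: employees is joined to a second copy of itself, matching each row's manager_id to another row's id. Use LEFT JOIN so rows with manager_id=NULL are kept.
  - employee 1 (Helen): manager_id=NULL -> NULL
  - employee 2 (Grace): manager_id=1 -> Helen
  - employee 3 (Yara): manager_id=2 -> Grace
  - employee 4 (Rosa): manager_id=NULL -> NULL
  - employee 5 (Sam): manager_id=1 -> Helen
  - employee 6 (Ivan): manager_id=4 -> Rosa
  - employee 7 (Karen): manager_id=2 -> Grace

SQL:
SELECT a.name AS item, b.name AS manager
FROM employees a
LEFT JOIN employees b ON a.manager_id = b.id

Result:
item  | manager
------+--------
Helen | NULL   
Grace | Helen  
Yara  | Grace  
Rosa  | NULL   
Sam   | Helen  
Ivan  | Rosa   
Karen | Grace  


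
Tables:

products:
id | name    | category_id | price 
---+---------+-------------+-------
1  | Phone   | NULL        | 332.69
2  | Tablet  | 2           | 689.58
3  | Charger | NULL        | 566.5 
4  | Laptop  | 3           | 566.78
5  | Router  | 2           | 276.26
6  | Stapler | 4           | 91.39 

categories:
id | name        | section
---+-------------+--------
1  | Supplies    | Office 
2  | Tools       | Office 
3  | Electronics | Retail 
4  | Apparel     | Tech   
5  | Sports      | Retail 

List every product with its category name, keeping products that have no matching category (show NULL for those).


LEFT JOIN keeps every row from products (the left table); where category_id has no match in categories, the category columns become NULL. Walk through each product:
  - product 1 (Phone): category_id=NULL, no match -> kept with NULL
  - product 2 (Tablet): category_id=2 -> matches Tools
  - product 3 (Charger): category_id=NULL, no match -> kept with NULL
  - product 4 (Laptop): category_id=3 -> matches Electronics
  - product 5 (Router): category_id=2 -> matches Tools
  - product 6 (Stapler): category_id=4 -> matches Apparel
All 6 rows appear; 2 have NULL category.

SQL:
SELECT a.name, b.name AS category
FROM products a
LEFT JOIN categories b ON a.category_id = b.id

Result:
name    | category   
--------+------------
Phone   | NULL       
Tablet  | Tools      
Charger | NULL       
Laptop  | Electronics
Router  | Tools      
Stapler | Apparel    


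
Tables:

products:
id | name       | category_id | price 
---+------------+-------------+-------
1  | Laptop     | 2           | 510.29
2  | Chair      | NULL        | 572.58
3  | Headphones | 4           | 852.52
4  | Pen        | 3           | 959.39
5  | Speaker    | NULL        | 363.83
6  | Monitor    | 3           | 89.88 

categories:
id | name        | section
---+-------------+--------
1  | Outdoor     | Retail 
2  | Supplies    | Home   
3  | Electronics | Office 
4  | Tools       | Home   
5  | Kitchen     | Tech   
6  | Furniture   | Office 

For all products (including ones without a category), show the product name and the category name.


LEFT JOIN keeps every row from products (the left table); where category_id has no match in categories, the category columns become NULL. Walk through each product:
  - product 1 (Laptop): category_id=2 -> matches Supplies
  - product 2 (Chair): category_id=NULL, no match -> kept with NULL
  - product 3 (Headphones): category_id=4 -> matches Tools
  - product 4 (Pen): category_id=3 -> matches Electronics
  - product 5 (Speaker): category_id=NULL, no match -> kept with NULL
  - product 6 (Monitor): category_id=3 -> matches Electronics
All 6 rows appear; 2 have NULL category.

SQL:
SELECT a.name, b.name AS category
FROM products a
LEFT JOIN categories b ON a.category_id = b.id

Result:
name       | category   
-----------+------------
Laptop     | Supplies   
Chair      | NULL       
Headphones | Tools      
Pen        | Electronics
Speaker    | NULL       
Monitor    | Electronics


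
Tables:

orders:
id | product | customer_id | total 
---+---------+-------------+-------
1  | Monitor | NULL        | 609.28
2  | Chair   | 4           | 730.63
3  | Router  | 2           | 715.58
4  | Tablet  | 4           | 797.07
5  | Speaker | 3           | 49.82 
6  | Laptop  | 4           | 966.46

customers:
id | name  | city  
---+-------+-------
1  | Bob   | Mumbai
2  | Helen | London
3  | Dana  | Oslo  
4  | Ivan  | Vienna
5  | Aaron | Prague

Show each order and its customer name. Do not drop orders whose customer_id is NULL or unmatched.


LEFT JOIN keeps every row from orders (the left table); where customer_id has no match in customers, the customer columns become NULL. Walk through each order:
  - order 1 (Monitor): customer_id=NULL, no match -> kept with NULL
  - order 2 (Chair): customer_id=4 -> matches Ivan
  - order 3 (Router): customer_id=2 -> matches Helen
  - order 4 (Tablet): customer_id=4 -> matches Ivan
  - order 5 (Speaker): customer_id=3 -> matches Dana
  - order 6 (Laptop): customer_id=4 -> matches Ivan
All 6 rows appear; 1 has NULL customer.

SQL:
SELECT a.product, b.name AS customer
FROM orders a
LEFT JOIN customers b ON a.customer_id = b.id

Result:
product | customer
--------+---------
Monitor | NULL    
Chair   | Ivan    
Router  | Helen   
Tablet  | Ivan    
Speaker | Dana    
Laptop  | Ivan    


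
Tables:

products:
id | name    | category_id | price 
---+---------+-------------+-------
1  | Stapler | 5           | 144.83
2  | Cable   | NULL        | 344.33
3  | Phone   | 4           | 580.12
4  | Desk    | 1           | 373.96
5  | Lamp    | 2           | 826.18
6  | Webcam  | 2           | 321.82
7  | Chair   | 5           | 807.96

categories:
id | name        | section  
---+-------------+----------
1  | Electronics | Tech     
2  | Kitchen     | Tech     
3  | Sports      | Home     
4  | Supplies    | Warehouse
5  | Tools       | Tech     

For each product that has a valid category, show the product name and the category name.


INNER JOIN keeps only products rows whose category_id matches an id in categories. Walk through each product:
  - product 1 (Stapler): category_id=5 -> matches Tools
  - product 2 (Cable): category_id=NULL, no match -> dropped
  - product 3 (Phone): category_id=4 -> matches Supplies
  - product 4 (Desk): category_id=1 -> matches Electronics
  - product 5 (Lamp): category_id=2 -> matches Kitchen
  - product 6 (Webcam): category_id=2 -> matches Kitchen
  - product 7 (Chair): category_id=5 -> matches Tools
So 1 of 7 rows is dropped.

SQL:
SELECT a.name, b.name AS category
FROM products a
INNER JOIN categories b ON a.category_id = b.id

Result:
name    | category   
--------+------------
Stapler | Tools      
Phone   | Supplies   
Desk    | Electronics
Lamp    | Kitchen    
Webcam  | Kitchen    
Chair   | Tools      
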